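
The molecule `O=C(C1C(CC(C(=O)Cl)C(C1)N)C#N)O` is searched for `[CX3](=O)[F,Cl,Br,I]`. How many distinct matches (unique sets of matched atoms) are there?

1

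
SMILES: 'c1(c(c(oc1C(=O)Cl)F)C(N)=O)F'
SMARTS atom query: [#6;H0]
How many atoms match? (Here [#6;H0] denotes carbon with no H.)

6

Check the 13 heavy atoms by environment: 1× o (aromatic, H0) → no; 4× c (aromatic, H0) → match; 2× F (H0) → no; 2× C (H0) → match; 2× O (H0) → no; 1× Cl (H0) → no; 1× N (H2) → no.
Summing the matching environments: 4 + 2 = 6 matching atoms.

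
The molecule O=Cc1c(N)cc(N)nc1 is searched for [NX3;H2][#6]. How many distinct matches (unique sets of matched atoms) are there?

2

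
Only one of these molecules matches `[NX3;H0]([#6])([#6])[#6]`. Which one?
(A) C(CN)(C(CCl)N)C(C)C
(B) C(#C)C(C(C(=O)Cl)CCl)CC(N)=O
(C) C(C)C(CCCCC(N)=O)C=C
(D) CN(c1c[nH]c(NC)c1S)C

D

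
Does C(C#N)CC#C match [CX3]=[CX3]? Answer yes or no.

No

The pattern [CX3]=[CX3] describes a non-aromatic C=C double bond between two sp2 carbons — an alkene.
The closest candidate here is an ethynyl group (-C#CH), but the C-C bond is a triple bond, not a double bond. No other fragment satisfies the full query, so there is no match.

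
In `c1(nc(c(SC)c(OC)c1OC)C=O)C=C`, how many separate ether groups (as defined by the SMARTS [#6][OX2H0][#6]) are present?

[#6][OX2H0][#6] is the SMARTS for an ether: an aliphatic oxygen bridging two carbons with no H on the oxygen.
The molecule carries 2 separate instances of a methoxy ether (-OCH3) meeting every constraint; each maps to a distinct set of atoms, giving 2 matches.

2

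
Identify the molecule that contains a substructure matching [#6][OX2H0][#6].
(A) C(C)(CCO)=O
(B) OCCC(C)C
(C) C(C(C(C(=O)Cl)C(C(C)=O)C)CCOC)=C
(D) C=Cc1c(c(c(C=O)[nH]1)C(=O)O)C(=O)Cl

C

[#6][OX2H0][#6] describes an aliphatic oxygen bridging two carbons with no H on the oxygen (an ether).
(A) has a hydroxyl group (-OH) but the oxygen has H1, not H0 bridging two carbons.
(B) has a hydroxyl group (-OH) but the oxygen has H1, not H0 bridging two carbons.
(C) contains a methoxy ether (-OCH3), which satisfies every atom and bond constraint.
(D) has a carboxylic acid group (-C(=O)OH) but the -OH oxygen has H1; the =O is OX1, not OX2.
So the answer is (C).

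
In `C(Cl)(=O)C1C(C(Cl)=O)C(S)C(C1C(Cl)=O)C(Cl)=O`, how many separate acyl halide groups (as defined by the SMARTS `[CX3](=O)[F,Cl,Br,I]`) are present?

4

[CX3](=O)[F,Cl,Br,I] is the SMARTS for an acyl halide: a carbonyl carbon bonded to a halogen.
The molecule carries 4 separate instances of an acyl chloride (-C(=O)Cl) meeting every constraint; each maps to a distinct set of atoms, giving 4 matches.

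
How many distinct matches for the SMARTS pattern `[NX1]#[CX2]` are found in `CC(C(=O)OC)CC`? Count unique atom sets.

[NX1]#[CX2] is the SMARTS for a nitrile: a nitrogen triple-bonded to a two-connected carbon.
No fragment in the molecule satisfies every constraint, giving 0 matches.

0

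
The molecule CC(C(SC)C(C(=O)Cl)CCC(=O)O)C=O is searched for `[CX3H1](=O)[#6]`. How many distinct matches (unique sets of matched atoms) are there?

[CX3H1](=O)[#6] is the SMARTS for an aldehyde: an sp2 carbon with one H, double-bonded to O and single-bonded to carbon.
Exactly one fragment in the molecule meets all constraints, giving 1 match.

1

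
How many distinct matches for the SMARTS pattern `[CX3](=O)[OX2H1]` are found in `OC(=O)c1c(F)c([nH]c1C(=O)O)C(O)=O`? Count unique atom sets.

3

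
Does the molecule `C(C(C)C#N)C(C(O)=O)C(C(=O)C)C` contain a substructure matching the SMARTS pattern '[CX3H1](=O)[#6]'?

No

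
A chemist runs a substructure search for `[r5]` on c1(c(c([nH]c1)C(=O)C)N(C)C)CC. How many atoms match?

5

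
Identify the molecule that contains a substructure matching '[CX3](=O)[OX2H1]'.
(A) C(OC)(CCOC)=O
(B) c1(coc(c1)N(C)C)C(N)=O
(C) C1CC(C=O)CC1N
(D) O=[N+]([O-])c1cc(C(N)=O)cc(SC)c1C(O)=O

D

[CX3](=O)[OX2H1] describes an sp2 carbon double-bonded to O and single-bonded to an -OH oxygen (a carboxylic acid).
(A) has a methyl-ester group (-C(=O)OCH3) but the singly-bonded O has no H (OX2H0, not OX2H1).
(B) has a primary amide (-C(=O)NH2) but the carbonyl is bonded to N, not to an -OH oxygen.
(C) has an aldehyde (-CHO) but there is no singly-bonded oxygen on the carbonyl carbon.
(D) contains a carboxylic acid group (-C(=O)OH), which satisfies every atom and bond constraint.
So the answer is (D).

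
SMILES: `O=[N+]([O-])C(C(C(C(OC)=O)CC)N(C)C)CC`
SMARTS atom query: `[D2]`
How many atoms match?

3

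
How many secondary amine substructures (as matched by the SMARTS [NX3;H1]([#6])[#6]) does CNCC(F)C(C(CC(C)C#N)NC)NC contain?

3

[NX3;H1]([#6])[#6] is the SMARTS for a secondary amine: a trivalent nitrogen with one H, bonded to two carbons.
The molecule carries 3 separate instances of an N-methylamino group (-NHCH3) meeting every constraint; each maps to a distinct set of atoms, giving 3 matches.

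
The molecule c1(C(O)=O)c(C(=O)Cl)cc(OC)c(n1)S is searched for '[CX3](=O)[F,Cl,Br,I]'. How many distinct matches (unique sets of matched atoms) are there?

1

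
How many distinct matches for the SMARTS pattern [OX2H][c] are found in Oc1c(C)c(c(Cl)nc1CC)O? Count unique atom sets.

[OX2H][c] is the SMARTS for a phenol: a hydroxyl oxygen attached to an aromatic carbon.
The molecule carries 2 separate instances of a hydroxyl group (-OH) meeting every constraint; each maps to a distinct set of atoms, giving 2 matches.

2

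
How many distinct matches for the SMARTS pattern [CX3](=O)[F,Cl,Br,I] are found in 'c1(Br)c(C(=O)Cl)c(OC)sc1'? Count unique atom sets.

1

[CX3](=O)[F,Cl,Br,I] is the SMARTS for an acyl halide: a carbonyl carbon bonded to a halogen.
Exactly one fragment in the molecule meets all constraints, giving 1 match.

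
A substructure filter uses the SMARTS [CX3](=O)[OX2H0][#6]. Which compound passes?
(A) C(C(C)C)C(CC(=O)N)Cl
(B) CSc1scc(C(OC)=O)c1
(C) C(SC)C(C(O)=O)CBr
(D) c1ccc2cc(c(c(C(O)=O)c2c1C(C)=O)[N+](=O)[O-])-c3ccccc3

B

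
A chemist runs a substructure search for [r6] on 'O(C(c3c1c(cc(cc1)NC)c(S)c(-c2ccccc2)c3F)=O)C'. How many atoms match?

The query [r6] means: r6 matches atoms in a six-membered ring.
Check the 24 heavy atoms by environment: 16× c (aromatic, in 6-ring) → match; 1× N (acyclic) → no; 3× C (acyclic) → no; 1× S (acyclic) → no; 1× F (acyclic) → no; 2× O (acyclic) → no.
That gives 16 matching atoms.

16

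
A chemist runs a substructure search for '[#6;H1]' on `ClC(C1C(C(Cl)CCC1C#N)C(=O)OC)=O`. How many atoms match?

The query [#6;H1] means: any carbon bearing exactly one hydrogen.
Check the 16 heavy atoms by environment: 2× C (H2) → no; 4× C (H1) → match; 3× C (H0) → no; 3× O (H0) → no; 1× C (H3) → no; 2× Cl (H0) → no; 1× N (H0) → no.
That gives 4 matching atoms.

4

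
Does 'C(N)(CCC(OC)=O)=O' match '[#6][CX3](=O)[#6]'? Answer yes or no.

The pattern [#6][CX3](=O)[#6] describes a carbonyl carbon (no H) flanked by two carbons — a ketone.
The closest candidate here is a methyl-ester group (-C(=O)OCH3), but one neighbour of the carbonyl carbon is O, not C. No other fragment satisfies the full query, so there is no match.

No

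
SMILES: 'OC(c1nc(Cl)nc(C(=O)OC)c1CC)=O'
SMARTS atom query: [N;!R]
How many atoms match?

The query [N;!R] means: aliphatic nitrogen not in a ring.
Check the 16 heavy atoms by environment: 2× n (aromatic, in 6-ring) → no; 4× c (aromatic, in 6-ring) → no; 1× Cl (acyclic) → no; 5× C (acyclic) → no; 4× O (acyclic) → no.
No environment satisfies the query, so 0 matching atoms.

0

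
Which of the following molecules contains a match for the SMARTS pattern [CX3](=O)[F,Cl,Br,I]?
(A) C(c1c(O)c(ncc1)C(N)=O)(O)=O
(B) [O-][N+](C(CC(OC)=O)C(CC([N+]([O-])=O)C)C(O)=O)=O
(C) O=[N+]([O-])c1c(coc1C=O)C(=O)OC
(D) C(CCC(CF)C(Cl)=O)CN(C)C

D

[CX3](=O)[F,Cl,Br,I] describes a carbonyl carbon bonded to a halogen (an acyl halide).
(A) has a carboxylic acid group (-C(=O)OH) but the carbonyl is bonded to -OH, not to a halogen.
(B) has a methyl-ester group (-C(=O)OCH3) but the carbonyl is bonded to -O-C, not to a halogen.
(C) has a methyl-ester group (-C(=O)OCH3) but the carbonyl is bonded to -O-C, not to a halogen.
(D) contains an acyl chloride (-C(=O)Cl), which satisfies every atom and bond constraint.
So the answer is (D).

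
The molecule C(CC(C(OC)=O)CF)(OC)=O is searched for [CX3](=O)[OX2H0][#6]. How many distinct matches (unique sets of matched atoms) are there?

2

[CX3](=O)[OX2H0][#6] is the SMARTS for an ester: a carbonyl carbon bonded to an oxygen that is itself bonded to carbon (no H on that O).
The molecule carries 2 separate instances of a methyl-ester group (-C(=O)OCH3) meeting every constraint; each maps to a distinct set of atoms, giving 2 matches.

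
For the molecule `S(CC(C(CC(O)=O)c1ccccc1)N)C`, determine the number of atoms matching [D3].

The query [D3] means: atom with exactly three heavy-atom neighbours.
Check the 16 heavy atoms by environment: 2× C (D2) → no; 3× C (D3) → match; 1× S (D2) → no; 1× C (D1) → no; 1× c (aromatic, D3) → match; 5× c (aromatic, D2) → no; 2× O (D1) → no; 1× N (D1) → no.
Summing the matching environments: 3 + 1 = 4 matching atoms.

4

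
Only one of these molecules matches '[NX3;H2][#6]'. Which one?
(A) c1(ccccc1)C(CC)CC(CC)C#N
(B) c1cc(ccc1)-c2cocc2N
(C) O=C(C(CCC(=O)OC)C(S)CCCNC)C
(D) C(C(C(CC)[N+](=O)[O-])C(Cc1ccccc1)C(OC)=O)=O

B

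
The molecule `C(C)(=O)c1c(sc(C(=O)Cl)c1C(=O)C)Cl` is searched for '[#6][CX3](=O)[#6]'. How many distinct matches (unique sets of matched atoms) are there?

2

[#6][CX3](=O)[#6] is the SMARTS for a ketone: a carbonyl carbon (no H) flanked by two carbons.
The molecule carries 2 separate instances of an acetyl/ketone group (-C(=O)CH3) meeting every constraint; each maps to a distinct set of atoms, giving 2 matches.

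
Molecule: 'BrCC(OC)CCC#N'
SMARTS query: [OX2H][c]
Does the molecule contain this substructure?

The pattern [OX2H][c] describes a hydroxyl oxygen attached to an aromatic carbon — a phenol.
The closest candidate here is a methoxy ether (-OCH3), but the oxygen has H0, not H1. No other fragment satisfies the full query, so there is no match.

No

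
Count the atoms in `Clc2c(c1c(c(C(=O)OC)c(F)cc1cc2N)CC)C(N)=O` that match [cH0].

The query [cH0] means: aromatic carbon with no attached hydrogen (substituted or ring-fusion).
Check the 22 heavy atoms by environment: 8× c (aromatic, H0) → match; 2× c (aromatic, H1) → no; 1× Cl (H0) → no; 1× F (H0) → no; 1× C (H2) → no; 2× C (H3) → no; 2× C (H0) → no; 3× O (H0) → no; 2× N (H2) → no.
That gives 8 matching atoms.

8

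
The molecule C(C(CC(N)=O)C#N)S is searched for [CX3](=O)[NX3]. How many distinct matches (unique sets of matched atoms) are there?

1

[CX3](=O)[NX3] is the SMARTS for an amide: a carbonyl carbon bonded to a trivalent nitrogen.
Exactly one fragment in the molecule meets all constraints, giving 1 match.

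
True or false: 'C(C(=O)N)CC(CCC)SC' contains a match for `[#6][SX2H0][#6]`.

The pattern [#6][SX2H0][#6] describes an aliphatic sulfur bridging two carbons with no H on the sulfur — a thioether.
The molecule carries a methylthio ether (-SCH3), whose atoms satisfy every constraint of the query, so the pattern matches.

True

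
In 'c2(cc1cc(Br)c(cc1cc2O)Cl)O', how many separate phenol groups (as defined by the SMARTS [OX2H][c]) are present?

2

[OX2H][c] is the SMARTS for a phenol: a hydroxyl oxygen attached to an aromatic carbon.
The molecule carries 2 separate instances of a hydroxyl group (-OH) meeting every constraint; each maps to a distinct set of atoms, giving 2 matches.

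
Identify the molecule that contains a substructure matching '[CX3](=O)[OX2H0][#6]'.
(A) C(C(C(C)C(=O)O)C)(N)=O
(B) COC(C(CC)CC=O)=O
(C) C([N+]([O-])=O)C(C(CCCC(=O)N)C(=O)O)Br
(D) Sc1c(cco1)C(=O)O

B

[CX3](=O)[OX2H0][#6] describes a carbonyl carbon bonded to an oxygen that is itself bonded to carbon (no H on that O) (an ester).
(A) has a primary amide (-C(=O)NH2) but the carbonyl is bonded to N, not to an O-C linkage.
(B) contains a methyl-ester group (-C(=O)OCH3), which satisfies every atom and bond constraint.
(C) has a primary amide (-C(=O)NH2) but the carbonyl is bonded to N, not to an O-C linkage.
(D) has a carboxylic acid group (-C(=O)OH) but the singly-bonded O carries H (OX2H1, not H0).
So the answer is (B).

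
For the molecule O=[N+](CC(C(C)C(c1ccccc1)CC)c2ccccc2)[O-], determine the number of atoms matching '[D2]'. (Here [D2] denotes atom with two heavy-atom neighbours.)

12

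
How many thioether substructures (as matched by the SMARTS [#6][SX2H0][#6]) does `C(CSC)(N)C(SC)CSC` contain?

3

[#6][SX2H0][#6] is the SMARTS for a thioether: an aliphatic sulfur bridging two carbons with no H on the sulfur.
The molecule carries 3 separate instances of a methylthio ether (-SCH3) meeting every constraint; each maps to a distinct set of atoms, giving 3 matches.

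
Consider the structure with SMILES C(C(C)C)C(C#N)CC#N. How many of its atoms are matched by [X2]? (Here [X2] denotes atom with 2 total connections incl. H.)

The query [X2] means: any atom with exactly two total connections (bonds + H).
Check the 10 heavy atoms by environment: 6× C (X4) → no; 2× C (X2) → match; 2× N (X1) → no.
That gives 2 matching atoms.

2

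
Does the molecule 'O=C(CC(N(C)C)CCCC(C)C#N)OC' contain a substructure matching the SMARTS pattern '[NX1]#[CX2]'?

The pattern [NX1]#[CX2] describes a nitrogen triple-bonded to a two-connected carbon — a nitrile.
The molecule carries a nitrile (-C#N), whose atoms satisfy every constraint of the query, so the pattern matches.

Yes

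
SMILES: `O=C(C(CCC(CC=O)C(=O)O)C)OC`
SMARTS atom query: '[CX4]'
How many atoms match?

7

The query [CX4] means: C with X4: aliphatic carbon with exactly 4 total connections (bonds + H).
Check the 15 heavy atoms by environment: 7× C (X4) → match; 3× C (X3) → no; 3× O (X1) → no; 2× O (X2) → no.
That gives 7 matching atoms.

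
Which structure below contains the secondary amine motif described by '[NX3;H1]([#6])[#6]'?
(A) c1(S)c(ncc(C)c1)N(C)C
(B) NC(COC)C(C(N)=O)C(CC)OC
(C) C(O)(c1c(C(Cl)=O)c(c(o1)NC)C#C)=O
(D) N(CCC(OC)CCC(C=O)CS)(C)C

C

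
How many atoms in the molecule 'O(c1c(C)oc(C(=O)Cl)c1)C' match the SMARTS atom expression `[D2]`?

3

The query [D2] means: atom with exactly two heavy-atom neighbours.
Check the 11 heavy atoms by environment: 1× o (aromatic, D2) → match; 3× c (aromatic, D3) → no; 1× c (aromatic, D2) → match; 1× O (D2) → match; 2× C (D1) → no; 1× C (D3) → no; 1× O (D1) → no; 1× Cl (D1) → no.
Summing the matching environments: 1 + 1 + 1 = 3 matching atoms.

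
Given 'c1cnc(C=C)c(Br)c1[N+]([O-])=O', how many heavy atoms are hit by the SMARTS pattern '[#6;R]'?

5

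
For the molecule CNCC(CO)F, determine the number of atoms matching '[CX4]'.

4

The query [CX4] means: C with X4: aliphatic carbon with exactly 4 total connections (bonds + H).
Check the 7 heavy atoms by environment: 4× C (X4) → match; 1× O (X2) → no; 1× N (X3) → no; 1× F (X1) → no.
That gives 4 matching atoms.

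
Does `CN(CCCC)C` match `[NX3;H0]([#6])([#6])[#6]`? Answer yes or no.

Yes

The pattern [NX3;H0]([#6])([#6])[#6] describes a trivalent nitrogen with no H, bonded to three carbons — a tertiary amine.
The molecule carries a dimethylamino group (-N(CH3)2), whose atoms satisfy every constraint of the query, so the pattern matches.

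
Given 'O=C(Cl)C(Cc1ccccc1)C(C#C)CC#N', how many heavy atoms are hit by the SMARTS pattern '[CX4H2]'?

2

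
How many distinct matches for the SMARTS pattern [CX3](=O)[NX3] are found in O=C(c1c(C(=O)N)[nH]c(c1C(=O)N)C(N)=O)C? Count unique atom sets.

[CX3](=O)[NX3] is the SMARTS for an amide: a carbonyl carbon bonded to a trivalent nitrogen.
The molecule carries 3 separate instances of a primary amide (-C(=O)NH2) meeting every constraint; each maps to a distinct set of atoms, giving 3 matches.

3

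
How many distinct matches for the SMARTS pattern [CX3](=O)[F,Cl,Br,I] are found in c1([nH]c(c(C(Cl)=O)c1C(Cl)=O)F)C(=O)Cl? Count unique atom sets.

3

[CX3](=O)[F,Cl,Br,I] is the SMARTS for an acyl halide: a carbonyl carbon bonded to a halogen.
The molecule carries 3 separate instances of an acyl chloride (-C(=O)Cl) meeting every constraint; each maps to a distinct set of atoms, giving 3 matches.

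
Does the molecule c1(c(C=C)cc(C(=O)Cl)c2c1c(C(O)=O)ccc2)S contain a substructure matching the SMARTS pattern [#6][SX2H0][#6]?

The pattern [#6][SX2H0][#6] describes an aliphatic sulfur bridging two carbons with no H on the sulfur — a thioether.
The closest candidate here is a thiol (-SH), but the sulfur has H1, not H0 bridging two carbons. No other fragment satisfies the full query, so there is no match.

No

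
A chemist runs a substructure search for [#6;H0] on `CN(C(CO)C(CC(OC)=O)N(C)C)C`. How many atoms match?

1

The query [#6;H0] means: any carbon with no attached hydrogen.
Check the 15 heavy atoms by environment: 2× C (H2) → no; 2× C (H1) → no; 2× N (H0) → no; 5× C (H3) → no; 1× O (H1) → no; 1× C (H0) → match; 2× O (H0) → no.
That gives 1 matching atom.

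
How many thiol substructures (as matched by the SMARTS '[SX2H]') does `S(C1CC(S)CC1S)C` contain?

[SX2H] is the SMARTS for a thiol: an aliphatic sulfur with two connections, one being H.
The molecule carries 2 separate instances of a thiol (-SH) meeting every constraint; each maps to a distinct set of atoms, giving 2 matches.

2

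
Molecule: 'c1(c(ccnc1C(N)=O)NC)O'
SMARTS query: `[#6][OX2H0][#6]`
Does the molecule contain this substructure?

No

The pattern [#6][OX2H0][#6] describes an aliphatic oxygen bridging two carbons with no H on the oxygen — an ether.
The closest candidate here is a hydroxyl group (-OH), but the oxygen has H1, not H0 bridging two carbons. No other fragment satisfies the full query, so there is no match.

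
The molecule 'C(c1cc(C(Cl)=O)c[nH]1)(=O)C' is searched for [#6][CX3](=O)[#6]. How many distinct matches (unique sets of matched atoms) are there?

[#6][CX3](=O)[#6] is the SMARTS for a ketone: a carbonyl carbon (no H) flanked by two carbons.
Exactly one fragment in the molecule meets all constraints, giving 1 match.

1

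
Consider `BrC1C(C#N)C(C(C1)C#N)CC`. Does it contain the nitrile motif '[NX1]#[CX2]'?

Yes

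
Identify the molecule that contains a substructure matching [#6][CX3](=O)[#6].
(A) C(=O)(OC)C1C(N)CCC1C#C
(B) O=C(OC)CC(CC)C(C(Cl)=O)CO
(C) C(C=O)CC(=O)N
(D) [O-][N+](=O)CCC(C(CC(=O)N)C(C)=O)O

D

[#6][CX3](=O)[#6] describes a carbonyl carbon (no H) flanked by two carbons (a ketone).
(A) has a methyl-ester group (-C(=O)OCH3) but one neighbour of the carbonyl carbon is O, not C.
(B) has a methyl-ester group (-C(=O)OCH3) but one neighbour of the carbonyl carbon is O, not C.
(C) has an aldehyde (-CHO) but the carbonyl carbon has H1, so it is not flanked by two carbons.
(D) contains an acetyl/ketone group (-C(=O)CH3), which satisfies every atom and bond constraint.
So the answer is (D).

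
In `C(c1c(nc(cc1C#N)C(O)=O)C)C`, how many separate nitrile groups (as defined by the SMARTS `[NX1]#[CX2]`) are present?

1

[NX1]#[CX2] is the SMARTS for a nitrile: a nitrogen triple-bonded to a two-connected carbon.
Exactly one fragment in the molecule meets all constraints, giving 1 match.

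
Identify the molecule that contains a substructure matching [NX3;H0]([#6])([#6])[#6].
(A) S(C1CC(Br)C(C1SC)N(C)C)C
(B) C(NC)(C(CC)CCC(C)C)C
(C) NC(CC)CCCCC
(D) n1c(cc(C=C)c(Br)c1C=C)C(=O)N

A

[NX3;H0]([#6])([#6])[#6] describes a trivalent nitrogen with no H, bonded to three carbons (a tertiary amine).
(A) contains a dimethylamino group (-N(CH3)2), which satisfies every atom and bond constraint.
(B) has an N-methylamino group (-NHCH3) but the nitrogen still has one H (H1), not H0.
(C) has a primary amino group (-NH2) but the nitrogen has H2, not H0 with three carbons.
(D) has a primary amide (-C(=O)NH2) but the amide nitrogen has H2 and only one carbon neighbour.
So the answer is (A).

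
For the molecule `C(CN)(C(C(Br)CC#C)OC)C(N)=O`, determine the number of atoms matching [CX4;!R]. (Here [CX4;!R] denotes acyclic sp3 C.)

The query [CX4;!R] means: aliphatic carbon with four total connections, not in a ring.
Check the 14 heavy atoms by environment: 6× C (X4, acyclic) → match; 1× Br (X1, acyclic) → no; 1× C (X3, acyclic) → no; 1× O (X1, acyclic) → no; 2× N (X3, acyclic) → no; 1× O (X2, acyclic) → no; 2× C (X2, acyclic) → no.
That gives 6 matching atoms.

6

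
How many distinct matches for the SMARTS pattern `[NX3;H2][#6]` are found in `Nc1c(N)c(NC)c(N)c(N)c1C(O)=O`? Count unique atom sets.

4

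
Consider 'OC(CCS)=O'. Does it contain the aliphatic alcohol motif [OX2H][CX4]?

No

The pattern [OX2H][CX4] describes a hydroxyl oxygen bound to an sp3 (X4) carbon — an aliphatic alcohol.
The closest candidate here is a carboxylic acid group (-C(=O)OH), but the -OH is on a CX3 carbonyl carbon, not a CX4 carbon. No other fragment satisfies the full query, so there is no match.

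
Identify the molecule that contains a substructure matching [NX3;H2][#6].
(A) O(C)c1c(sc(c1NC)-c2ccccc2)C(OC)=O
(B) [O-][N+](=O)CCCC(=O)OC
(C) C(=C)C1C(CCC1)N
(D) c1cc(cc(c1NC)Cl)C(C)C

C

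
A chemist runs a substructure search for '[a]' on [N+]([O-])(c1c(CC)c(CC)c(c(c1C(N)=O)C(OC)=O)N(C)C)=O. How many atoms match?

6

Check the 23 heavy atoms by environment: 6× c (aromatic) → match; 2× N → no; 9× C → no; 4× O → no; 1× N (charge +1) → no; 1× O (charge -1) → no.
That gives 6 matching atoms.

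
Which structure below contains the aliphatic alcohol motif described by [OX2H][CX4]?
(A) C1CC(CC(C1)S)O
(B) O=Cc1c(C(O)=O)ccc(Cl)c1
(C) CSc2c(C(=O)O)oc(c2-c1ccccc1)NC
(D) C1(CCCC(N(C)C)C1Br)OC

A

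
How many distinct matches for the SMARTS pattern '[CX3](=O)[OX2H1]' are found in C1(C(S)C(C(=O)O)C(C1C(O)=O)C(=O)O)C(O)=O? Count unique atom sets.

[CX3](=O)[OX2H1] is the SMARTS for a carboxylic acid: an sp2 carbon double-bonded to O and single-bonded to an -OH oxygen.
The molecule carries 4 separate instances of a carboxylic acid group (-C(=O)OH) meeting every constraint; each maps to a distinct set of atoms, giving 4 matches.

4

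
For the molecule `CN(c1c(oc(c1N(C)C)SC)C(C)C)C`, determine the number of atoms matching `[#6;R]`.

Check the 16 heavy atoms by environment: 1× o (aromatic, in 5-ring) → no; 4× c (aromatic, in 5-ring) → match; 2× N (acyclic) → no; 8× C (acyclic) → no; 1× S (acyclic) → no.
That gives 4 matching atoms.

4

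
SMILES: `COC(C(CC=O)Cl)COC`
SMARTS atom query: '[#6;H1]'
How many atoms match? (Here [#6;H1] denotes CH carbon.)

3

Check the 11 heavy atoms by environment: 2× C (H2) → no; 3× C (H1) → match; 3× O (H0) → no; 2× C (H3) → no; 1× Cl (H0) → no.
That gives 3 matching atoms.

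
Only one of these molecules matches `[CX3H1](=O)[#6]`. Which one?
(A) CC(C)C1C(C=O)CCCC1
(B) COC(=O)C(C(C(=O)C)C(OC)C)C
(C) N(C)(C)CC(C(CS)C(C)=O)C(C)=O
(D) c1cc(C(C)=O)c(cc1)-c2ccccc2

A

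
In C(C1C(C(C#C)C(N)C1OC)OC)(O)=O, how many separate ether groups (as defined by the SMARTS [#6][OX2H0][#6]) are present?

[#6][OX2H0][#6] is the SMARTS for an ether: an aliphatic oxygen bridging two carbons with no H on the oxygen.
The molecule carries 2 separate instances of a methoxy ether (-OCH3) meeting every constraint; each maps to a distinct set of atoms, giving 2 matches.

2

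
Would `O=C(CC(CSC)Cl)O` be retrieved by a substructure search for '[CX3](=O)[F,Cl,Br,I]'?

The pattern [CX3](=O)[F,Cl,Br,I] describes a carbonyl carbon bonded to a halogen — an acyl halide.
The closest candidate here is a chloro substituent, but the Cl is not on a carbonyl carbon. No other fragment satisfies the full query, so there is no match.

No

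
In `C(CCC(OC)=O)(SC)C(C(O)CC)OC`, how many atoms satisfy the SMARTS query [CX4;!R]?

Check the 16 heavy atoms by environment: 10× C (X4, acyclic) → match; 1× S (X2, acyclic) → no; 3× O (X2, acyclic) → no; 1× C (X3, acyclic) → no; 1× O (X1, acyclic) → no.
That gives 10 matching atoms.

10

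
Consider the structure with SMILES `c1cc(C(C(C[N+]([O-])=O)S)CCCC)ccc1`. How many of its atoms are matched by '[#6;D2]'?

9

The query [#6;D2] means: any carbon bonded to exactly two heavy atoms.
Check the 17 heavy atoms by environment: 1× C (D1) → no; 4× C (D2) → match; 2× C (D3) → no; 1× N (charge +1, D3) → no; 1× O (charge -1, D1) → no; 1× O (D1) → no; 1× S (D1) → no; 1× c (aromatic, D3) → no; 5× c (aromatic, D2) → match.
Summing the matching environments: 4 + 5 = 9 matching atoms.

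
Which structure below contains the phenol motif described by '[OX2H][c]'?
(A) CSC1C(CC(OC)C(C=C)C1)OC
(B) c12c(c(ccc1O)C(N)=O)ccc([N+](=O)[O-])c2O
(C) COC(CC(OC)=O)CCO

B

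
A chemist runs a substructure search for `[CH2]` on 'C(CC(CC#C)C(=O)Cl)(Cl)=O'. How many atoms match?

Check the 11 heavy atoms by environment: 2× C (H2) → match; 2× C (H1) → no; 3× C (H0) → no; 2× O (H0) → no; 2× Cl (H0) → no.
That gives 2 matching atoms.

2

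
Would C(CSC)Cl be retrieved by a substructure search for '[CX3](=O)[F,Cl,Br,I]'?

No

The pattern [CX3](=O)[F,Cl,Br,I] describes a carbonyl carbon bonded to a halogen — an acyl halide.
The closest candidate here is a chloro substituent, but the Cl is not on a carbonyl carbon. No other fragment satisfies the full query, so there is no match.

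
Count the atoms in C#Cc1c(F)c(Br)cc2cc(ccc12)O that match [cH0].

6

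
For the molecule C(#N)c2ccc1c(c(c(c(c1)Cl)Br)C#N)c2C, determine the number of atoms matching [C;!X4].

2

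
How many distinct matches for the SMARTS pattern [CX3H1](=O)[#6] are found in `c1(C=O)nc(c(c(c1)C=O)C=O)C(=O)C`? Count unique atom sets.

[CX3H1](=O)[#6] is the SMARTS for an aldehyde: an sp2 carbon with one H, double-bonded to O and single-bonded to carbon.
The molecule carries 3 separate instances of an aldehyde (-CHO) meeting every constraint; each maps to a distinct set of atoms, giving 3 matches.

3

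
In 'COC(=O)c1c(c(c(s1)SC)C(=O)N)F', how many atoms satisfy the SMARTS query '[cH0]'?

4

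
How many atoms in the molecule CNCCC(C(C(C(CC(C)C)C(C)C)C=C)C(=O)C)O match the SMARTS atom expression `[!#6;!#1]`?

3

The query [!#6;!#1] means: not carbon and not hydrogen — any heteroatom.
Check the 21 heavy atoms by environment: 18× C → no; 2× O → match; 1× N → match.
Summing the matching environments: 2 + 1 = 3 matching atoms.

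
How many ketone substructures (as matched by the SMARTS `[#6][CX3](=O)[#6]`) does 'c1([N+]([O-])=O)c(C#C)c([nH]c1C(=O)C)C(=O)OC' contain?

1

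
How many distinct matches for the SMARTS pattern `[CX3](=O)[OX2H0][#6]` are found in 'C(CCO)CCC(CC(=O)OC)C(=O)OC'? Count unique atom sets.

2

[CX3](=O)[OX2H0][#6] is the SMARTS for an ester: a carbonyl carbon bonded to an oxygen that is itself bonded to carbon (no H on that O).
The molecule carries 2 separate instances of a methyl-ester group (-C(=O)OCH3) meeting every constraint; each maps to a distinct set of atoms, giving 2 matches.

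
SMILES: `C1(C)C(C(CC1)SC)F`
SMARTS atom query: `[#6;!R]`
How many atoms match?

The query [#6;!R] means: carbon not in any ring.
Check the 9 heavy atoms by environment: 5× C (in 5-ring) → no; 2× C (acyclic) → match; 1× F (acyclic) → no; 1× S (acyclic) → no.
That gives 2 matching atoms.

2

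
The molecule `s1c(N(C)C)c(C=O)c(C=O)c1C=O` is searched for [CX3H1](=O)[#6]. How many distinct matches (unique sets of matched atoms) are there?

3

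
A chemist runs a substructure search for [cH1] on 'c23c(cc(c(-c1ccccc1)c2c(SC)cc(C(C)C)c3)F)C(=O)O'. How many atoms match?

8

The query [cH1] means: aromatic carbon bearing exactly one hydrogen.
Check the 25 heavy atoms by environment: 8× c (aromatic, H0) → no; 8× c (aromatic, H1) → match; 1× C (H0) → no; 1× O (H0) → no; 1× O (H1) → no; 1× F (H0) → no; 1× S (H0) → no; 3× C (H3) → no; 1× C (H1) → no.
That gives 8 matching atoms.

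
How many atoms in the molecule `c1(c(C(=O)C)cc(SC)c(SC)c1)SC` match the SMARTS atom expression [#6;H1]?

The query [#6;H1] means: any carbon bearing exactly one hydrogen.
Check the 15 heavy atoms by environment: 2× c (aromatic, H1) → match; 4× c (aromatic, H0) → no; 3× S (H0) → no; 4× C (H3) → no; 1× C (H0) → no; 1× O (H0) → no.
That gives 2 matching atoms.

2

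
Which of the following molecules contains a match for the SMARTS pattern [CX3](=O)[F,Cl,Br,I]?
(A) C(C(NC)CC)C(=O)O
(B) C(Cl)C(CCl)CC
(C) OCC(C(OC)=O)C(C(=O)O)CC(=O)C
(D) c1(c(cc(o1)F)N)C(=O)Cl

D

[CX3](=O)[F,Cl,Br,I] describes a carbonyl carbon bonded to a halogen (an acyl halide).
(A) has a carboxylic acid group (-C(=O)OH) but the carbonyl is bonded to -OH, not to a halogen.
(B) has a chloro substituent but the Cl is not on a carbonyl carbon.
(C) has a methyl-ester group (-C(=O)OCH3) but the carbonyl is bonded to -O-C, not to a halogen.
(D) contains an acyl chloride (-C(=O)Cl), which satisfies every atom and bond constraint.
So the answer is (D).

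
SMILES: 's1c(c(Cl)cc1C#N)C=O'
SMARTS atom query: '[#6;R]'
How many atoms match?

4

The query [#6;R] means: carbon that is part of a ring.
Check the 10 heavy atoms by environment: 1× s (aromatic, in 5-ring) → no; 4× c (aromatic, in 5-ring) → match; 2× C (acyclic) → no; 1× N (acyclic) → no; 1× O (acyclic) → no; 1× Cl (acyclic) → no.
That gives 4 matching atoms.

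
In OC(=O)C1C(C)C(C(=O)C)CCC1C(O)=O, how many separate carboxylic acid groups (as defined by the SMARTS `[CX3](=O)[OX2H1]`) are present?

2

[CX3](=O)[OX2H1] is the SMARTS for a carboxylic acid: an sp2 carbon double-bonded to O and single-bonded to an -OH oxygen.
The molecule carries 2 separate instances of a carboxylic acid group (-C(=O)OH) meeting every constraint; each maps to a distinct set of atoms, giving 2 matches.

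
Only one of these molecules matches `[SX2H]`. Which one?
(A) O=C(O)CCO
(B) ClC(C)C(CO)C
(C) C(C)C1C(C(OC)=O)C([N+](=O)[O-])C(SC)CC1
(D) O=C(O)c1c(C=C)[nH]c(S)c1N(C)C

D

[SX2H] describes an aliphatic sulfur with two connections, one being H (a thiol).
(A) has a hydroxyl group (-OH) but it is an -OH, not an -SH.
(B) has a hydroxyl group (-OH) but it is an -OH, not an -SH.
(C) has a methylthio ether (-SCH3) but the sulfur has H0 (bonded to two carbons), not H1.
(D) contains a thiol (-SH), which satisfies every atom and bond constraint.
So the answer is (D).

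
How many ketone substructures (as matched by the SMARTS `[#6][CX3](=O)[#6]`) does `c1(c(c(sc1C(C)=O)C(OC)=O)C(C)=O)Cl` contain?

2

[#6][CX3](=O)[#6] is the SMARTS for a ketone: a carbonyl carbon (no H) flanked by two carbons.
The molecule carries 2 separate instances of an acetyl/ketone group (-C(=O)CH3) meeting every constraint; each maps to a distinct set of atoms, giving 2 matches.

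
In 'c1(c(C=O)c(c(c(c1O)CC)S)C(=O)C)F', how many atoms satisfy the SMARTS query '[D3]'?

7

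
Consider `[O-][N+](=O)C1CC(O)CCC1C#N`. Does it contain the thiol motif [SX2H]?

No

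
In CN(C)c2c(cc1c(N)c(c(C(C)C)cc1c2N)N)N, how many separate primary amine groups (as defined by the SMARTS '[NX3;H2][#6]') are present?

[NX3;H2][#6] is the SMARTS for a primary amine: a trivalent nitrogen with two H attached to carbon.
The molecule carries 4 separate instances of a primary amino group (-NH2) meeting every constraint; each maps to a distinct set of atoms, giving 4 matches.

4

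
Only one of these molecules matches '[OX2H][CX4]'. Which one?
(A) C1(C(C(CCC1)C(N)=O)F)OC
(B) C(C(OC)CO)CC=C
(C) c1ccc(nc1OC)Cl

[OX2H][CX4] describes a hydroxyl oxygen bound to an sp3 (X4) carbon (an aliphatic alcohol).
(A) has a methoxy ether (-OCH3) but the oxygen has H0 (ether), not H1.
(B) contains a hydroxyl group (-OH), which satisfies every atom and bond constraint.
(C) has a methoxy ether (-OCH3) but the oxygen has H0 (ether), not H1.
So the answer is (B).

B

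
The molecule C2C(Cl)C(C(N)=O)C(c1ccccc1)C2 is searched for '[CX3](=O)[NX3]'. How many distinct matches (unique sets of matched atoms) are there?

1

[CX3](=O)[NX3] is the SMARTS for an amide: a carbonyl carbon bonded to a trivalent nitrogen.
Exactly one fragment in the molecule meets all constraints, giving 1 match.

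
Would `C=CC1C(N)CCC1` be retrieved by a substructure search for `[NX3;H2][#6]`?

The pattern [NX3;H2][#6] describes a trivalent nitrogen with two H attached to carbon — a primary amine.
The molecule carries a primary amino group (-NH2), whose atoms satisfy every constraint of the query, so the pattern matches.

Yes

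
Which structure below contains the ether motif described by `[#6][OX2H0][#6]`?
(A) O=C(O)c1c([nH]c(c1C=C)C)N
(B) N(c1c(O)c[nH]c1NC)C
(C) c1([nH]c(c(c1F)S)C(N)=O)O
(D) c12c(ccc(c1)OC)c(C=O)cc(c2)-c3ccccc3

D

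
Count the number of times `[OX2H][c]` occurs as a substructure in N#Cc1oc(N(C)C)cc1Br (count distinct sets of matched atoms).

0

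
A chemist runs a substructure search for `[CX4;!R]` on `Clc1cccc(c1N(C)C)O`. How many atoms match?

The query [CX4;!R] means: aliphatic carbon with four total connections, not in a ring.
Check the 11 heavy atoms by environment: 6× c (aromatic, X3, in 6-ring) → no; 1× O (X2, acyclic) → no; 1× N (X3, acyclic) → no; 2× C (X4, acyclic) → match; 1× Cl (X1, acyclic) → no.
That gives 2 matching atoms.

2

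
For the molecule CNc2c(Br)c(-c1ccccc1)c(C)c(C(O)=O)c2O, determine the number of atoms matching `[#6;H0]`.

8

The query [#6;H0] means: any carbon with no attached hydrogen.
Check the 20 heavy atoms by environment: 7× c (aromatic, H0) → match; 1× Br (H0) → no; 1× C (H0) → match; 1× O (H0) → no; 2× O (H1) → no; 5× c (aromatic, H1) → no; 2× C (H3) → no; 1× N (H1) → no.
Summing the matching environments: 7 + 1 = 8 matching atoms.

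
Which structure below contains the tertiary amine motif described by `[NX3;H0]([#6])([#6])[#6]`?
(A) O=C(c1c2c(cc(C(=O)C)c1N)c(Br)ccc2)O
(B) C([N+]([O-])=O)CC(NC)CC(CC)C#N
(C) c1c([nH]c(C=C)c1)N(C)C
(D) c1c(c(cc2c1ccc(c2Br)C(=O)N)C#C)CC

C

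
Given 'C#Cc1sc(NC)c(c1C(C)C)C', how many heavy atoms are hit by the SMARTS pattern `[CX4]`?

5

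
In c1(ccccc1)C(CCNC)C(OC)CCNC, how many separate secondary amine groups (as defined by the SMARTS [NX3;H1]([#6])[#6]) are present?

2

[NX3;H1]([#6])[#6] is the SMARTS for a secondary amine: a trivalent nitrogen with one H, bonded to two carbons.
The molecule carries 2 separate instances of an N-methylamino group (-NHCH3) meeting every constraint; each maps to a distinct set of atoms, giving 2 matches.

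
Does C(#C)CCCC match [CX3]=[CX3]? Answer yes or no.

No

The pattern [CX3]=[CX3] describes a non-aromatic C=C double bond between two sp2 carbons — an alkene.
The closest candidate here is an ethyl group (-CH2CH3), but its C-C bond is a single bond between CX4 carbons, not CX3=CX3. No other fragment satisfies the full query, so there is no match.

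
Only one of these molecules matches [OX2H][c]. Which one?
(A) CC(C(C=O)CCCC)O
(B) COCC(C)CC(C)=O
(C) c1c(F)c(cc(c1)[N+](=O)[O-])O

C

[OX2H][c] describes a hydroxyl oxygen attached to an aromatic carbon (a phenol).
(A) has a hydroxyl group (-OH) but the -OH is on an aliphatic carbon, not an aromatic c.
(B) has a methoxy ether (-OCH3) but the oxygen has H0, not H1.
(C) contains a hydroxyl group (-OH), which satisfies every atom and bond constraint.
So the answer is (C).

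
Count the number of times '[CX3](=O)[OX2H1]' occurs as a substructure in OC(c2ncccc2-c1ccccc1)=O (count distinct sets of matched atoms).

[CX3](=O)[OX2H1] is the SMARTS for a carboxylic acid: an sp2 carbon double-bonded to O and single-bonded to an -OH oxygen.
Exactly one fragment in the molecule meets all constraints, giving 1 match.

1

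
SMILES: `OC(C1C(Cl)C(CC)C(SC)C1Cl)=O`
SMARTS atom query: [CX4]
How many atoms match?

8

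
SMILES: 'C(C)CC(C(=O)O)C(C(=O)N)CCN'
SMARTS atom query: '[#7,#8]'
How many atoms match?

5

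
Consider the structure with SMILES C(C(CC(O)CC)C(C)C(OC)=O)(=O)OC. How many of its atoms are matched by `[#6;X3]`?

2

The query [#6;X3] means: any carbon (aromatic or not) with three total connections.
Check the 16 heavy atoms by environment: 9× C (X4) → no; 2× C (X3) → match; 2× O (X1) → no; 3× O (X2) → no.
That gives 2 matching atoms.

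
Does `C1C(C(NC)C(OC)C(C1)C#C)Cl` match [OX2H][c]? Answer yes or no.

The pattern [OX2H][c] describes a hydroxyl oxygen attached to an aromatic carbon — a phenol.
The closest candidate here is a methoxy ether (-OCH3), but the oxygen has H0, not H1. No other fragment satisfies the full query, so there is no match.

No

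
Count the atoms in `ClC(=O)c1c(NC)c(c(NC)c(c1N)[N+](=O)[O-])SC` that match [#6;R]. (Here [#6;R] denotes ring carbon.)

6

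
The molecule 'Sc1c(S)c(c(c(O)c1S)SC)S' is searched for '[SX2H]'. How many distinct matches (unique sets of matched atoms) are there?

[SX2H] is the SMARTS for a thiol: an aliphatic sulfur with two connections, one being H.
The molecule carries 4 separate instances of a thiol (-SH) meeting every constraint; each maps to a distinct set of atoms, giving 4 matches.

4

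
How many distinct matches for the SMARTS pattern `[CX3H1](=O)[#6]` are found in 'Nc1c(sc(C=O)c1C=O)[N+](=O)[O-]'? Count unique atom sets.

2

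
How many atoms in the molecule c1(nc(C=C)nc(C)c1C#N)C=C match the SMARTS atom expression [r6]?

6

The query [r6] means: r6 matches atoms in a six-membered ring.
Check the 13 heavy atoms by environment: 2× n (aromatic, in 6-ring) → match; 4× c (aromatic, in 6-ring) → match; 6× C (acyclic) → no; 1× N (acyclic) → no.
Summing the matching environments: 2 + 4 = 6 matching atoms.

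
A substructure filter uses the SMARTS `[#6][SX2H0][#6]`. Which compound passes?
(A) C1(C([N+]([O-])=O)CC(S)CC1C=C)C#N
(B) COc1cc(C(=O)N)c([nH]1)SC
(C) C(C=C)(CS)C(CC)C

B

[#6][SX2H0][#6] describes an aliphatic sulfur bridging two carbons with no H on the sulfur (a thioether).
(A) has a thiol (-SH) but the sulfur has H1, not H0 bridging two carbons.
(B) contains a methylthio ether (-SCH3), which satisfies every atom and bond constraint.
(C) has a thiol (-SH) but the sulfur has H1, not H0 bridging two carbons.
So the answer is (B).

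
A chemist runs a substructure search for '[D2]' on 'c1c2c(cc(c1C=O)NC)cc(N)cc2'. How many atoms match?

7

Check the 15 heavy atoms by environment: 5× c (aromatic, D3) → no; 5× c (aromatic, D2) → match; 1× N (D1) → no; 1× N (D2) → match; 1× C (D1) → no; 1× C (D2) → match; 1× O (D1) → no.
Summing the matching environments: 5 + 1 + 1 = 7 matching atoms.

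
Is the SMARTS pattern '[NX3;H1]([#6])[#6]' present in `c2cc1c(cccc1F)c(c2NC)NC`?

The pattern [NX3;H1]([#6])[#6] describes a trivalent nitrogen with one H, bonded to two carbons — a secondary amine.
The molecule carries an N-methylamino group (-NHCH3), whose atoms satisfy every constraint of the query, so the pattern matches.

Yes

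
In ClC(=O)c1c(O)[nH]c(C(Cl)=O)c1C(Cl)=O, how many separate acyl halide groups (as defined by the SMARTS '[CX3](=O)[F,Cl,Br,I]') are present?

3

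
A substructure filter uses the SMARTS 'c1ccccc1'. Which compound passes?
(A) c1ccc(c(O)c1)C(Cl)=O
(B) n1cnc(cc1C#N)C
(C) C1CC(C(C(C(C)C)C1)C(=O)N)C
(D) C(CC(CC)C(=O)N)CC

c1ccccc1 describes six aromatic carbons in a ring (a benzene ring).
(A) contains the required atom environment, so the pattern matches.
(B) has a methyl group (-CH3) but no six-membered all-carbon aromatic ring is present.
(C) has a methyl group (-CH3) but no six-membered all-carbon aromatic ring is present.
(D) has a methyl group (-CH3) but no six-membered all-carbon aromatic ring is present.
So the answer is (A).

A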